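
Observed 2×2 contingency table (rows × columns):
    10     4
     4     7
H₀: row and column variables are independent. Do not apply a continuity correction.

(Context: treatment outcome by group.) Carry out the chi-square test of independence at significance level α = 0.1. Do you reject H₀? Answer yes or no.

Row totals [14, 11], col totals [14, 11], n=25
χ² = (10−7.84)²/7.84 + (4−6.16)²/6.16 + (4−6.16)²/6.16 + (7−4.84)²/4.84 = 3.0739
df = 1
p-value (upper-tail) = 0.07956
At α=0.1: p < α → reject H₀

reject H₀: yes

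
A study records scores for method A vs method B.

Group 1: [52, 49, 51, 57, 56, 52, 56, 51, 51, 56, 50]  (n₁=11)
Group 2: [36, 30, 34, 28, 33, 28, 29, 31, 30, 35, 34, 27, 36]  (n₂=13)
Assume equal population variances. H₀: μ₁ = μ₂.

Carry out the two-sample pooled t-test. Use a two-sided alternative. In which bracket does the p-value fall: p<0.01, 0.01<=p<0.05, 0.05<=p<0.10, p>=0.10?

x̄₁=52.818, s₁=2.857, n₁=11
x̄₂=31.615, s₂=3.203, n₂=13
s_p² = [10·2.857² + 12·3.203²]/22 = 9.3051
SE = √(s_p²·(1/11+1/13)) = 1.2497
t = (52.818−31.615)/1.2497 = 16.9666
df = 22
p-value (two-sided) = 0.00000
→ bracket: p<0.01

p-value bracket: p<0.01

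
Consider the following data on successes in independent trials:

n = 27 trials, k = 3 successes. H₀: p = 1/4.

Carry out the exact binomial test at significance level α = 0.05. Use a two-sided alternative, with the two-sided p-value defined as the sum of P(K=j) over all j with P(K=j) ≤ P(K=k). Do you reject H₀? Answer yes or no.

Exact binomial: n=27, k=3, p₀=1/4=0.2500
P(X=j) = C(n,j)·p₀^j·(1−p₀)^(n−j); p = Σ P(X=j) over j with P(X=j) ≤ P(X=3)
p-value (two-sided) = 0.11938
At α=0.05: p ≥ α → fail to reject H₀

reject H₀: no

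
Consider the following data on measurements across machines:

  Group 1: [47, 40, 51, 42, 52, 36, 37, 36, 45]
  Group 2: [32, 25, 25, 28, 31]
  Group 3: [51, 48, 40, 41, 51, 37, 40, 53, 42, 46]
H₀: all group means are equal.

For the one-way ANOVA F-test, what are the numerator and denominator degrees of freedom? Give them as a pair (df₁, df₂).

degrees of freedom = [2, 21]

k = 3 groups, N = 24 total
df = (k−1, N−k) = (3−1, 24−3) = (2, 21)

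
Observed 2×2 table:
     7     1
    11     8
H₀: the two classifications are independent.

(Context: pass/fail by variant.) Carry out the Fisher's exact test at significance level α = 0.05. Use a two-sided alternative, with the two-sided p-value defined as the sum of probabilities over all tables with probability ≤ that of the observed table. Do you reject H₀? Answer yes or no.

Margins: r₁=8, r₂=19, c₁=18, c₂=9, n=27
p_obs = C(8,7)·C(19,11)/C(27,18); sum pmf over tables with pmf ≤ p_obs
p-value (two-sided) = 0.20112
At α=0.05: p ≥ α → fail to reject H₀

reject H₀: no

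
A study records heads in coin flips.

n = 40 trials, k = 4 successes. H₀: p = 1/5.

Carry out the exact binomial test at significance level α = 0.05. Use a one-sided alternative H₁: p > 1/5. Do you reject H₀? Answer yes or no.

reject H₀: no

Exact binomial: n=40, k=4, p₀=1/5=0.2000
P(X≥4) from Σ C(n,i)·p₀^i·(1−p₀)^(n−i)
p-value (one-sided, H₁ greater) = 0.97154
At α=0.05: p ≥ α → fail to reject H₀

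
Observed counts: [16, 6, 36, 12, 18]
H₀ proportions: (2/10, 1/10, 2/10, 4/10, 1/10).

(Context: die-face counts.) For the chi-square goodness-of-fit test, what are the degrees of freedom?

degrees of freedom = 4

df = k − 1 = 5 − 1 = 4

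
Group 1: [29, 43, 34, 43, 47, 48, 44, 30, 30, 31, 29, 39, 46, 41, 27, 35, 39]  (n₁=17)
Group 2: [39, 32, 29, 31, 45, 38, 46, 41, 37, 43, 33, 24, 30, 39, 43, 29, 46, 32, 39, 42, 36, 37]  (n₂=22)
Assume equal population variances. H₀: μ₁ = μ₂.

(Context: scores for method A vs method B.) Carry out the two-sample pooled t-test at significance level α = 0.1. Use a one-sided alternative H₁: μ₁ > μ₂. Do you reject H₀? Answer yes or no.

x̄₁=37.353, s₁=7.158, n₁=17
x̄₂=36.864, s₂=6.174, n₂=22
s_p² = [16·7.158² + 21·6.174²]/37 = 43.7966
SE = √(s_p²·(1/17+1/22)) = 2.1371
t = (37.353−36.864)/2.1371 = 0.2290
df = 37
p-value (one-sided, H₁ greater) = 0.41008
At α=0.1: p ≥ α → fail to reject H₀

reject H₀: no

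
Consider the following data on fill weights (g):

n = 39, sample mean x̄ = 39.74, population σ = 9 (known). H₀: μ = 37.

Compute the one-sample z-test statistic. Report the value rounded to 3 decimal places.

SE = σ/√n = 9/√39 = 1.4412
z = (x̄−μ₀)/SE = (39.74−37)/1.4412 = 1.9013

test statistic = 1.901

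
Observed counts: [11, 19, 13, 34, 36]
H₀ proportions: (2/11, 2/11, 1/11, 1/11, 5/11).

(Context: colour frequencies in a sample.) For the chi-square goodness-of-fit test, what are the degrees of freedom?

degrees of freedom = 4

df = k − 1 = 5 − 1 = 4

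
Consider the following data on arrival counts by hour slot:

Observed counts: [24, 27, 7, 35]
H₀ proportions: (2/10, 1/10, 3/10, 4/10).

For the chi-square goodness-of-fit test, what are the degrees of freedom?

df = k − 1 = 4 − 1 = 3

degrees of freedom = 3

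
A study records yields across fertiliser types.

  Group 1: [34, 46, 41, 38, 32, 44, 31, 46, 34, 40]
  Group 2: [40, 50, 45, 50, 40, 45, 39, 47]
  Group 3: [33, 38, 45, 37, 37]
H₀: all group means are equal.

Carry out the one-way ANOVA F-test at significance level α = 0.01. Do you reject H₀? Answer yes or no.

reject H₀: no

Group means [38.60, 44.50, 38.00], grand mean 40.522
SSB = Σnᵢ(x̄ᵢ−x̄)² = 195.339; SSW = ΣΣ(x−x̄ᵢ)² = 504.400
MSB = 195.339/2 = 97.6696; MSW = 504.400/20 = 25.2200
F = MSB/MSW = 3.8727
df = (2, 20)
p-value (upper-tail) = 0.03788
At α=0.01: p ≥ α → fail to reject H₀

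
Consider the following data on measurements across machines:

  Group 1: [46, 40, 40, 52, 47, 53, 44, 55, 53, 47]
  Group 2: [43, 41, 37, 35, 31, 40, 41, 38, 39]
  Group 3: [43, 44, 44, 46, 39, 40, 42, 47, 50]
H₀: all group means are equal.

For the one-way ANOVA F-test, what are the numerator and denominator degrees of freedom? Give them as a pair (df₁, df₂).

degrees of freedom = [2, 25]

k = 3 groups, N = 28 total
df = (k−1, N−k) = (3−1, 28−3) = (2, 25)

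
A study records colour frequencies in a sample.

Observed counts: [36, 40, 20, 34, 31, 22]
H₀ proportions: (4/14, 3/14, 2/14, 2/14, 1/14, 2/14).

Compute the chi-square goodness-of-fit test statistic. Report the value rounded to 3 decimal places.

n = 183; E_i = n·p_i = [52.29, 39.21, 26.14, 26.14, 13.07, 26.14]
χ² = (36−52.29)²/52.29 + (40−39.21)²/39.21 + (20−26.14)²/26.14 + (34−26.14)²/26.14 + (31−13.07)²/13.07 + (22−26.14)²/26.14 = 34.1403
df = 5

test statistic = 34.140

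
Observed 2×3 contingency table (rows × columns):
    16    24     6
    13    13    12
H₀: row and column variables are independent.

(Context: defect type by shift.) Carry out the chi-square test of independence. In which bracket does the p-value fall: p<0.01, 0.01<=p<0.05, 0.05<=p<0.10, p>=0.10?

p-value bracket: 0.05<=p<0.10

Row totals [46, 38], col totals [29, 37, 18], n=84
χ² = (16−15.88)²/15.88 + (24−20.26)²/20.26 + (6−9.86)²/9.86 + (13−13.12)²/13.12 + (13−16.74)²/16.74 + (12−8.14)²/8.14 = 4.8628
df = 2
p-value (upper-tail) = 0.08791
→ bracket: 0.05<=p<0.10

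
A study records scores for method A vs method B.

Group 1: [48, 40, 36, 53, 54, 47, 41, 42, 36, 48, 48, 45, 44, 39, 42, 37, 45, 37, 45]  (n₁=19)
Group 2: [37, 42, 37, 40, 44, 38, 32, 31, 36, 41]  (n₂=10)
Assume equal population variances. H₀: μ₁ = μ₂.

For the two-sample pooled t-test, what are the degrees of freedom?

degrees of freedom = 27

df = n₁ + n₂ − 2 = 19 + 10 − 2 = 27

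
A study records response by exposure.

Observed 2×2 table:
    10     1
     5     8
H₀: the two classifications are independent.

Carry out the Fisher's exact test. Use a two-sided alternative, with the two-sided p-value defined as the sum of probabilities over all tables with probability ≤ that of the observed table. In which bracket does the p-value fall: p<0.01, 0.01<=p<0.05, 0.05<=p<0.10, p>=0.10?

Margins: r₁=11, r₂=13, c₁=15, c₂=9, n=24
p_obs = C(11,10)·C(13,5)/C(24,15); sum pmf over tables with pmf ≤ p_obs
p-value (two-sided) = 0.01306
→ bracket: 0.01<=p<0.05

p-value bracket: 0.01<=p<0.05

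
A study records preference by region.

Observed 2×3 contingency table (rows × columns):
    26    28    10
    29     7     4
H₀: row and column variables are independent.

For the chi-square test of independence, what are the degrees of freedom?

df = (r−1)(c−1) = (2−1)·(3−1) = 2

degrees of freedom = 2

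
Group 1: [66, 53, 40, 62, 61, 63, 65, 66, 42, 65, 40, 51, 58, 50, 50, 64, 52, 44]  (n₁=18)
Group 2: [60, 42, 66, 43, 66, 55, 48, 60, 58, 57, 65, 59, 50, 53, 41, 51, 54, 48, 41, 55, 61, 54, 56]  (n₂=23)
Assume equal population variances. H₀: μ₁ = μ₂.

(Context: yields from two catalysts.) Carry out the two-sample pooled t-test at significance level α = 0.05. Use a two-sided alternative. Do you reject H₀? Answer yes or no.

reject H₀: no

x̄₁=55.111, s₁=9.393, n₁=18
x̄₂=54.043, s₂=7.648, n₂=23
s_p² = [17·9.393² + 22·7.648²]/39 = 71.4547
SE = √(s_p²·(1/18+1/23)) = 2.6602
t = (55.111−54.043)/2.6602 = 0.4013
df = 39
p-value (two-sided) = 0.69036
At α=0.05: p ≥ α → fail to reject H₀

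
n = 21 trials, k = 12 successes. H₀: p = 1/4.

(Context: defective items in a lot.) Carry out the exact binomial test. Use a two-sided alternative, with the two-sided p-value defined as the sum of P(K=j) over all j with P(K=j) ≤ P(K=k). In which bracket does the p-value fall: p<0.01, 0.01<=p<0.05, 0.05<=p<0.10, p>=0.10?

p-value bracket: p<0.01

Exact binomial: n=21, k=12, p₀=1/4=0.2500
P(X=j) = C(n,j)·p₀^j·(1−p₀)^(n−j); p = Σ P(X=j) over j with P(X=j) ≤ P(X=12)
p-value (two-sided) = 0.00169
→ bracket: p<0.01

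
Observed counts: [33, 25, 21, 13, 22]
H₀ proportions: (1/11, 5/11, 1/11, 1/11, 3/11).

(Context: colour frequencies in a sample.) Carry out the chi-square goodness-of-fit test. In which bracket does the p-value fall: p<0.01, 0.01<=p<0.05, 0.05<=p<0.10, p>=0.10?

p-value bracket: p<0.01

n = 114; E_i = n·p_i = [10.36, 51.82, 10.36, 10.36, 31.09]
χ² = (33−10.36)²/10.36 + (25−51.82)²/51.82 + (21−10.36)²/10.36 + (13−10.36)²/10.36 + (22−31.09)²/31.09 = 77.5673
df = 4
p-value (upper-tail) = 0.00000
→ bracket: p<0.01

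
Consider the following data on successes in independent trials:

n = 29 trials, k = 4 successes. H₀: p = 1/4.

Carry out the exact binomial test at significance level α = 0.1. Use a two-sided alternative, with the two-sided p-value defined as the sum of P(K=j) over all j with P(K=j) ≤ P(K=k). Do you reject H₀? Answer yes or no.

Exact binomial: n=29, k=4, p₀=1/4=0.2500
P(X=j) = C(n,j)·p₀^j·(1−p₀)^(n−j); p = Σ P(X=j) over j with P(X=j) ≤ P(X=4)
p-value (two-sided) = 0.20086
At α=0.1: p ≥ α → fail to reject H₀

reject H₀: no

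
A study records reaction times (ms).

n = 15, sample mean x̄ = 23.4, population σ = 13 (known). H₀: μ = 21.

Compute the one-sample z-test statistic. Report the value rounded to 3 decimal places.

SE = σ/√n = 13/√15 = 3.3566
z = (x̄−μ₀)/SE = (23.4−21)/3.3566 = 0.7150

test statistic = 0.715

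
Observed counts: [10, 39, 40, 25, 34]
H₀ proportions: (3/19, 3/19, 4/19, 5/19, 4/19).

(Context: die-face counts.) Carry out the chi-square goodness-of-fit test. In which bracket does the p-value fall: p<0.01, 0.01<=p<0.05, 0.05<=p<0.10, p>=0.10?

p-value bracket: p<0.01

n = 148; E_i = n·p_i = [23.37, 23.37, 31.16, 38.95, 31.16]
χ² = (10−23.37)²/23.37 + (39−23.37)²/23.37 + (40−31.16)²/31.16 + (25−38.95)²/38.95 + (34−31.16)²/31.16 = 25.8671
df = 4
p-value (upper-tail) = 0.00003
→ bracket: p<0.01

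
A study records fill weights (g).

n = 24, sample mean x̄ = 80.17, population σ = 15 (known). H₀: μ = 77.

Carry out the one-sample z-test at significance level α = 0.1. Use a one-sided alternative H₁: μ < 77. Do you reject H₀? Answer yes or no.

reject H₀: no

SE = σ/√n = 15/√24 = 3.0619
z = (x̄−μ₀)/SE = (80.17−77)/3.0619 = 1.0353
p-value (one-sided, H₁ less) = 0.84974
At α=0.1: p ≥ α → fail to reject H₀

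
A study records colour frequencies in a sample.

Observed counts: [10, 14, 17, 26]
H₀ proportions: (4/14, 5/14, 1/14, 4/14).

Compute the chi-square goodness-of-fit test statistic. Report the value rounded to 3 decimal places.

n = 67; E_i = n·p_i = [19.14, 23.93, 4.79, 19.14]
χ² = (10−19.14)²/19.14 + (14−23.93)²/23.93 + (17−4.79)²/4.79 + (26−19.14)²/19.14 = 42.1164
df = 3

test statistic = 42.116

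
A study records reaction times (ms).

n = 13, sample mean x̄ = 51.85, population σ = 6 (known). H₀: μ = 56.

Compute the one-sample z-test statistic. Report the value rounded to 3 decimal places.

SE = σ/√n = 6/√13 = 1.6641
z = (x̄−μ₀)/SE = (51.85−56)/1.6641 = -2.4938

test statistic = -2.494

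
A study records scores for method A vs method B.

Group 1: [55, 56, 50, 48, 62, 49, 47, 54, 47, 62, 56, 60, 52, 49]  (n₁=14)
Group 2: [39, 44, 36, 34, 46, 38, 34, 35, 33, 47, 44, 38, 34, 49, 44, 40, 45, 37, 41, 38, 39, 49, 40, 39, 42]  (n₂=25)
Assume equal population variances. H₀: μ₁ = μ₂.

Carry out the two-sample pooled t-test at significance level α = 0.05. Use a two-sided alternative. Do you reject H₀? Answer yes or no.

x̄₁=53.357, s₁=5.344, n₁=14
x̄₂=40.200, s₂=4.770, n₂=25
s_p² = [13·5.344² + 24·4.770²]/37 = 24.7896
SE = √(s_p²·(1/14+1/25)) = 1.6620
t = (53.357−40.200)/1.6620 = 7.9164
df = 37
p-value (two-sided) = 0.00000
At α=0.05: p < α → reject H₀

reject H₀: yes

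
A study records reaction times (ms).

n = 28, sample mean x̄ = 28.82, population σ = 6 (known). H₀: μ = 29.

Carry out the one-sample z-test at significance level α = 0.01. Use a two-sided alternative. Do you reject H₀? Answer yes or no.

reject H₀: no

SE = σ/√n = 6/√28 = 1.1339
z = (x̄−μ₀)/SE = (28.82−29)/1.1339 = -0.1587
p-value (two-sided) = 0.87387
At α=0.01: p ≥ α → fail to reject H₀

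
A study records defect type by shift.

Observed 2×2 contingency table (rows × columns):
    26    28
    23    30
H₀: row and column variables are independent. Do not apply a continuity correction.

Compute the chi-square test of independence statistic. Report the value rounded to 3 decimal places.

Row totals [54, 53], col totals [49, 58], n=107
χ² = (26−24.73)²/24.73 + (28−29.27)²/29.27 + (23−24.27)²/24.27 + (30−28.73)²/28.73 = 0.2433
df = 1

test statistic = 0.243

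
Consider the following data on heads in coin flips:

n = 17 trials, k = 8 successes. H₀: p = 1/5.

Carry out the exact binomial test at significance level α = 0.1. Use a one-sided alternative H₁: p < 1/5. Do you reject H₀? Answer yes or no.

Exact binomial: n=17, k=8, p₀=1/5=0.2000
P(X≤8) from Σ C(n,i)·p₀^i·(1−p₀)^(n−i)
p-value (one-sided, H₁ less) = 0.99742
At α=0.1: p ≥ α → fail to reject H₀

reject H₀: no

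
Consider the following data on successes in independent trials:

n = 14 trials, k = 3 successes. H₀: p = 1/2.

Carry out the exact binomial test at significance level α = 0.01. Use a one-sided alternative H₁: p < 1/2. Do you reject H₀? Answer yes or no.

Exact binomial: n=14, k=3, p₀=1/2=0.5000
P(X≤3) from Σ C(n,i)·p₀^i·(1−p₀)^(n−i)
p-value (one-sided, H₁ less) = 0.02869
At α=0.01: p ≥ α → fail to reject H₀

reject H₀: no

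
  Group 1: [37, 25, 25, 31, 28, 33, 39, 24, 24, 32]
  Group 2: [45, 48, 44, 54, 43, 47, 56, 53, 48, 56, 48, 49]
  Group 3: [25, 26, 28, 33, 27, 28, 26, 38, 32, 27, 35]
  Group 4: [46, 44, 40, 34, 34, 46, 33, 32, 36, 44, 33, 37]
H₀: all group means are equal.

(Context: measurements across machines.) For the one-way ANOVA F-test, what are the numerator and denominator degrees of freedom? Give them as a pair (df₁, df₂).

k = 4 groups, N = 45 total
df = (k−1, N−k) = (4−1, 45−4) = (3, 41)

degrees of freedom = [3, 41]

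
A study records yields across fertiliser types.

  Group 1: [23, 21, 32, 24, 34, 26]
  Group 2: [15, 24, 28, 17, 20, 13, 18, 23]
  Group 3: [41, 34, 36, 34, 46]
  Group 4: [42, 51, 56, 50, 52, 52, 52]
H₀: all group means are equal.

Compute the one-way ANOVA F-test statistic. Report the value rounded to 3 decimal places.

Group means [26.67, 19.75, 38.20, 50.71], grand mean 33.231
SSB = Σnᵢ(x̄ᵢ−x̄)² = 3975.553; SSW = ΣΣ(x−x̄ᵢ)² = 529.062
MSB = 3975.553/3 = 1325.1845; MSW = 529.062/22 = 24.0483
F = MSB/MSW = 55.1052
df = (3, 22)

test statistic = 55.105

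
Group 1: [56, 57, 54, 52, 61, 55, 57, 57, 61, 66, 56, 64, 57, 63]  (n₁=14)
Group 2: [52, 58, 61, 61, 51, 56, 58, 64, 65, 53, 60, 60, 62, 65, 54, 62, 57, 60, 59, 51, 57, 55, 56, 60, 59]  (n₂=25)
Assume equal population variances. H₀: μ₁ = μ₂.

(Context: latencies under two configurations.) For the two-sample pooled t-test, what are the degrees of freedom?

df = n₁ + n₂ − 2 = 14 + 25 − 2 = 37

degrees of freedom = 37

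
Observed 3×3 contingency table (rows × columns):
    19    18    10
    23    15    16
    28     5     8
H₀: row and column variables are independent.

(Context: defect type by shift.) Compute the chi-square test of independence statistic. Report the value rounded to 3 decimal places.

test statistic = 11.058

Row totals [47, 54, 41], col totals [70, 38, 34], n=142
χ² = (19−23.17)²/23.17 + (18−12.58)²/12.58 + (10−11.25)²/11.25 + (23−26.62)²/26.62 + (15−14.45)²/14.45 + (16−12.93)²/12.93 + (28−20.21)²/20.21 + (5−10.97)²/10.97 + (8−9.82)²/9.82 = 11.0580
df = 4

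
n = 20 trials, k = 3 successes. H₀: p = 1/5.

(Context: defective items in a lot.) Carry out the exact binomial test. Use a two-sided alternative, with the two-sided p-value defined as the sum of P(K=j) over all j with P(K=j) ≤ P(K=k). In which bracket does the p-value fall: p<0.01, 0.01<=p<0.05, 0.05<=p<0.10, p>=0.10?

Exact binomial: n=20, k=3, p₀=1/5=0.2000
P(X=j) = C(n,j)·p₀^j·(1−p₀)^(n−j); p = Σ P(X=j) over j with P(X=j) ≤ P(X=3)
p-value (two-sided) = 0.78180
→ bracket: p>=0.10

p-value bracket: p>=0.10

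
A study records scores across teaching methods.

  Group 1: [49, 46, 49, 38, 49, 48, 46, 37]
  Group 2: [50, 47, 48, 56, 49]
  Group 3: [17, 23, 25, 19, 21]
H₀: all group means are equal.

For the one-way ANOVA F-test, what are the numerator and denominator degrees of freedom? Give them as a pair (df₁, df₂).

degrees of freedom = [2, 15]

k = 3 groups, N = 18 total
df = (k−1, N−k) = (3−1, 18−3) = (2, 15)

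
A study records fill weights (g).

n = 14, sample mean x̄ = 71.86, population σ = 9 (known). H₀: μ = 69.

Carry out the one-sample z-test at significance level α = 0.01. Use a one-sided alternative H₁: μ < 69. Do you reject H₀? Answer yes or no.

reject H₀: no

SE = σ/√n = 9/√14 = 2.4054
z = (x̄−μ₀)/SE = (71.86−69)/2.4054 = 1.1890
p-value (one-sided, H₁ less) = 0.88278
At α=0.01: p ≥ α → fail to reject H₀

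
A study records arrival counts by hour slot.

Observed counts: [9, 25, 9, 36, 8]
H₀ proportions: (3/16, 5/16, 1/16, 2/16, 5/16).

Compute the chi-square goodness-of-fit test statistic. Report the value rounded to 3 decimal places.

n = 87; E_i = n·p_i = [16.31, 27.19, 5.44, 10.88, 27.19]
χ² = (9−16.31)²/16.31 + (25−27.19)²/27.19 + (9−5.44)²/5.44 + (36−10.88)²/10.88 + (8−27.19)²/27.19 = 77.3770
df = 4

test statistic = 77.377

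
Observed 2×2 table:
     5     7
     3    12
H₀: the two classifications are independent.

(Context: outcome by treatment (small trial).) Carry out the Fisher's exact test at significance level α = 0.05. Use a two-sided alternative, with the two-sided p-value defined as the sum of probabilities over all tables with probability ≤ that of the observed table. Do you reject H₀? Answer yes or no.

reject H₀: no

Margins: r₁=12, r₂=15, c₁=8, c₂=19, n=27
p_obs = C(12,5)·C(15,3)/C(27,8); sum pmf over tables with pmf ≤ p_obs
p-value (two-sided) = 0.39807
At α=0.05: p ≥ α → fail to reject H₀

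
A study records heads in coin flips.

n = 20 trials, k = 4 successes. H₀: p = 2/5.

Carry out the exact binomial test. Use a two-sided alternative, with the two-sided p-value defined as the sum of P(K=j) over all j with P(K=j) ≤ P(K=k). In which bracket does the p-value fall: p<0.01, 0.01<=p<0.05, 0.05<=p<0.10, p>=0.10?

p-value bracket: 0.05<=p<0.10

Exact binomial: n=20, k=4, p₀=2/5=0.4000
P(X=j) = C(n,j)·p₀^j·(1−p₀)^(n−j); p = Σ P(X=j) over j with P(X=j) ≤ P(X=4)
p-value (two-sided) = 0.07198
→ bracket: 0.05<=p<0.10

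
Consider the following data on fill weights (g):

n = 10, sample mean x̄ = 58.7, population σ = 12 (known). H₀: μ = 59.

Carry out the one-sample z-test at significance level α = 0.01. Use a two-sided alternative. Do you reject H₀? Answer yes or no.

reject H₀: no

SE = σ/√n = 12/√10 = 3.7947
z = (x̄−μ₀)/SE = (58.7−59)/3.7947 = -0.0791
p-value (two-sided) = 0.93699
At α=0.01: p ≥ α → fail to reject H₀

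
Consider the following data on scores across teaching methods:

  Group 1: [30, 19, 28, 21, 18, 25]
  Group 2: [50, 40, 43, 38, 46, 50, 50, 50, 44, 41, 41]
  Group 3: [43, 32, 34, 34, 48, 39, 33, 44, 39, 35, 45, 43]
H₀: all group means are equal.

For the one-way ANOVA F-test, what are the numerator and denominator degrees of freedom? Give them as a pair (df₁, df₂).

k = 3 groups, N = 29 total
df = (k−1, N−k) = (3−1, 29−3) = (2, 26)

degrees of freedom = [2, 26]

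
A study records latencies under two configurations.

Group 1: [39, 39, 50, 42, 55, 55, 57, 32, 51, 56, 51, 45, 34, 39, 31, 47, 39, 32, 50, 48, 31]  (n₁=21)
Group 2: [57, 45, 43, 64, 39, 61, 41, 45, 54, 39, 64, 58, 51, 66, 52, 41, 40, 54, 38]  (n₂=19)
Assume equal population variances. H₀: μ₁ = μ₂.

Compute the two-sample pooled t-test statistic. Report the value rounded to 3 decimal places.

test statistic = -2.102

x̄₁=43.952, s₁=8.891, n₁=21
x̄₂=50.105, s₂=9.620, n₂=19
s_p² = [20·8.891² + 18·9.620²]/38 = 85.4406
SE = √(s_p²·(1/21+1/19)) = 2.9267
t = (43.952−50.105)/2.9267 = -2.1023
df = 38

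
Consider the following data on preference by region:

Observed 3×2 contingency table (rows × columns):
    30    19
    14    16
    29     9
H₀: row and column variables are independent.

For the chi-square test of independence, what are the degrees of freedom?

df = (r−1)(c−1) = (3−1)·(2−1) = 2

degrees of freedom = 2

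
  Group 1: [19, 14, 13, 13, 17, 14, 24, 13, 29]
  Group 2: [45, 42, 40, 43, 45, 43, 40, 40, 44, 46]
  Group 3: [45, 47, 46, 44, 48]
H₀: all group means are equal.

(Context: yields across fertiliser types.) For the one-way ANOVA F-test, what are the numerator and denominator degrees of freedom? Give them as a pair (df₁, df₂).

k = 3 groups, N = 24 total
df = (k−1, N−k) = (3−1, 24−3) = (2, 21)

degrees of freedom = [2, 21]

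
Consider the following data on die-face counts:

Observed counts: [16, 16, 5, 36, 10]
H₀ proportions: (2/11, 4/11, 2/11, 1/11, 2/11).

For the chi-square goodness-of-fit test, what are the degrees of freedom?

df = k − 1 = 5 − 1 = 4

degrees of freedom = 4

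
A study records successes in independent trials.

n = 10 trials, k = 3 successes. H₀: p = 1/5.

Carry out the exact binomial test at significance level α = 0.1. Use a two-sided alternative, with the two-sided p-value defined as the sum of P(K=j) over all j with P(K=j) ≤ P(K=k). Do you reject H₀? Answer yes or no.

Exact binomial: n=10, k=3, p₀=1/5=0.2000
P(X=j) = C(n,j)·p₀^j·(1−p₀)^(n−j); p = Σ P(X=j) over j with P(X=j) ≤ P(X=3)
p-value (two-sided) = 0.42957
At α=0.1: p ≥ α → fail to reject H₀

reject H₀: no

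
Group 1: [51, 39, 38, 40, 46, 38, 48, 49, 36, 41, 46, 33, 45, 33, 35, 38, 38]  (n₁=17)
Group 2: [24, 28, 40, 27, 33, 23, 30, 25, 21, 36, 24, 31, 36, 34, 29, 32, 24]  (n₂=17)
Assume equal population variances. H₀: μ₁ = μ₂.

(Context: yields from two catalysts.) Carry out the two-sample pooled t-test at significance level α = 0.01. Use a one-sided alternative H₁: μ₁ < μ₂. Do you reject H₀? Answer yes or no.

reject H₀: no

x̄₁=40.824, s₁=5.637, n₁=17
x̄₂=29.235, s₂=5.414, n₂=17
s_p² = [16·5.637² + 16·5.414²]/32 = 30.5478
SE = √(s_p²·(1/17+1/17)) = 1.8957
t = (40.824−29.235)/1.8957 = 6.1128
df = 32
p-value (one-sided, H₁ less) = 1.00000
At α=0.01: p ≥ α → fail to reject H₀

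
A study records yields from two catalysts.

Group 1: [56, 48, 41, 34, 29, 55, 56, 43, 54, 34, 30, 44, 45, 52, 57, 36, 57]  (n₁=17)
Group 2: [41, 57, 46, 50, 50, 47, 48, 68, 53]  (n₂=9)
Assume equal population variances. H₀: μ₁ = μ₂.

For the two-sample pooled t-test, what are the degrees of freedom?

df = n₁ + n₂ − 2 = 17 + 9 − 2 = 24

degrees of freedom = 24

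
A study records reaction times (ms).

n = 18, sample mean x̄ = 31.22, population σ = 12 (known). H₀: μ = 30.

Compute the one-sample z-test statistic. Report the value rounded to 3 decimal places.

SE = σ/√n = 12/√18 = 2.8284
z = (x̄−μ₀)/SE = (31.22−30)/2.8284 = 0.4313

test statistic = 0.431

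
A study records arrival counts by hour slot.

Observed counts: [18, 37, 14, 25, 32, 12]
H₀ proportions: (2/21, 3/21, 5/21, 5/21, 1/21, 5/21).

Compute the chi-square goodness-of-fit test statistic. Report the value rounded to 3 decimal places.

n = 138; E_i = n·p_i = [13.14, 19.71, 32.86, 32.86, 6.57, 32.86]
χ² = (18−13.14)²/13.14 + (37−19.71)²/19.71 + (14−32.86)²/32.86 + (25−32.86)²/32.86 + (32−6.57)²/6.57 + (12−32.86)²/32.86 = 141.2899
df = 5

test statistic = 141.290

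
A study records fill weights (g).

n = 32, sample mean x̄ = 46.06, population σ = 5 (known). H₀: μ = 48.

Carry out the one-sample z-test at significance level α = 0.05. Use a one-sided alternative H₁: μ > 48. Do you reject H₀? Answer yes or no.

reject H₀: no

SE = σ/√n = 5/√32 = 0.8839
z = (x̄−μ₀)/SE = (46.06−48)/0.8839 = -2.1949
p-value (one-sided, H₁ greater) = 0.98591
At α=0.05: p ≥ α → fail to reject H₀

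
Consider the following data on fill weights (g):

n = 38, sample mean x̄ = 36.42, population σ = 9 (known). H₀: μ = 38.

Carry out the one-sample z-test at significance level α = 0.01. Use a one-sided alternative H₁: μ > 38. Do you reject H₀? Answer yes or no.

reject H₀: no

SE = σ/√n = 9/√38 = 1.4600
z = (x̄−μ₀)/SE = (36.42−38)/1.4600 = -1.0822
p-value (one-sided, H₁ greater) = 0.86042
At α=0.01: p ≥ α → fail to reject H₀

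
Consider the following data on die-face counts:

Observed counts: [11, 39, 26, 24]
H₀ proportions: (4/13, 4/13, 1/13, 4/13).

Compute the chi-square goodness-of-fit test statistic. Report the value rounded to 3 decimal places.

n = 100; E_i = n·p_i = [30.77, 30.77, 7.69, 30.77]
χ² = (11−30.77)²/30.77 + (39−30.77)²/30.77 + (26−7.69)²/7.69 + (24−30.77)²/30.77 = 59.9650
df = 3

test statistic = 59.965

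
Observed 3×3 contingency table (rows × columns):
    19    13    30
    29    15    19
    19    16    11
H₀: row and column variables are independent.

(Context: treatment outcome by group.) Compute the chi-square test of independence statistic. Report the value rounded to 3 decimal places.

test statistic = 9.261

Row totals [62, 63, 46], col totals [67, 44, 60], n=171
χ² = (19−24.29)²/24.29 + (13−15.95)²/15.95 + (30−21.75)²/21.75 + (29−24.68)²/24.68 + (15−16.21)²/16.21 + (19−22.11)²/22.11 + (19−18.02)²/18.02 + (16−11.84)²/11.84 + (11−16.14)²/16.14 = 9.2610
df = 4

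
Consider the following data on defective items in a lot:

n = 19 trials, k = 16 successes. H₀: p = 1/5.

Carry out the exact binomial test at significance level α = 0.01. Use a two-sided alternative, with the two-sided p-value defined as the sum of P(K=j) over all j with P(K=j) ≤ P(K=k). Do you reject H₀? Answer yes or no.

Exact binomial: n=19, k=16, p₀=1/5=0.2000
P(X=j) = C(n,j)·p₀^j·(1−p₀)^(n−j); p = Σ P(X=j) over j with P(X=j) ≤ P(X=16)
p-value (two-sided) = 0.00000
At α=0.01: p < α → reject H₀

reject H₀: yes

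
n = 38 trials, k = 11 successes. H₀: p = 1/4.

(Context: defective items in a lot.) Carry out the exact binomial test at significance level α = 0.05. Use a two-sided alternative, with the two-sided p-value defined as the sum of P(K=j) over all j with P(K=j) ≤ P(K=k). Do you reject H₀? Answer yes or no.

Exact binomial: n=38, k=11, p₀=1/4=0.2500
P(X=j) = C(n,j)·p₀^j·(1−p₀)^(n−j); p = Σ P(X=j) over j with P(X=j) ≤ P(X=11)
p-value (two-sided) = 0.57554
At α=0.05: p ≥ α → fail to reject H₀

reject H₀: no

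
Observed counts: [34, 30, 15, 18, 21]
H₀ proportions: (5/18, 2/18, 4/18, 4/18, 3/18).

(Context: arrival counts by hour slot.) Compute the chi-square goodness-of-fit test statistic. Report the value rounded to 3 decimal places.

test statistic = 29.272

n = 118; E_i = n·p_i = [32.78, 13.11, 26.22, 26.22, 19.67]
χ² = (34−32.78)²/32.78 + (30−13.11)²/13.11 + (15−26.22)²/26.22 + (18−26.22)²/26.22 + (21−19.67)²/19.67 = 29.2720
df = 4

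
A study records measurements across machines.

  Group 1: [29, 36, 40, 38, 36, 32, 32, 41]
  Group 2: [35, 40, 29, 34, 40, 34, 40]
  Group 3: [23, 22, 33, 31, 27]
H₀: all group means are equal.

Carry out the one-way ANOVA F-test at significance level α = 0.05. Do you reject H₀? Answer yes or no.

Group means [35.50, 36.00, 27.20], grand mean 33.600
SSB = Σnᵢ(x̄ᵢ−x̄)² = 274.000; SSW = ΣΣ(x−x̄ᵢ)² = 322.800
MSB = 274.000/2 = 137.0000; MSW = 322.800/17 = 18.9882
F = MSB/MSW = 7.2150
df = (2, 17)
p-value (upper-tail) = 0.00539
At α=0.05: p < α → reject H₀

reject H₀: yes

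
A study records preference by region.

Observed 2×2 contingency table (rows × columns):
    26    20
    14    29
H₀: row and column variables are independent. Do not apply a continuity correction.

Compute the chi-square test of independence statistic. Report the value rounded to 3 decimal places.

Row totals [46, 43], col totals [40, 49], n=89
χ² = (26−20.67)²/20.67 + (20−25.33)²/25.33 + (14−19.33)²/19.33 + (29−23.67)²/23.67 = 5.1578
df = 1

test statistic = 5.158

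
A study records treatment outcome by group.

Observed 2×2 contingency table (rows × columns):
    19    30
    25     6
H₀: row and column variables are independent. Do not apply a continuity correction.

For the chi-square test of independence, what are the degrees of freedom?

degrees of freedom = 1

df = (r−1)(c−1) = (2−1)·(2−1) = 1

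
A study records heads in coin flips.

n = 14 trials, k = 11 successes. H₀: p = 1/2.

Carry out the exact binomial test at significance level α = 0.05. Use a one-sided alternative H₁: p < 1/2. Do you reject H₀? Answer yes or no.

Exact binomial: n=14, k=11, p₀=1/2=0.5000
P(X≤11) from Σ C(n,i)·p₀^i·(1−p₀)^(n−i)
p-value (one-sided, H₁ less) = 0.99353
At α=0.05: p ≥ α → fail to reject H₀

reject H₀: no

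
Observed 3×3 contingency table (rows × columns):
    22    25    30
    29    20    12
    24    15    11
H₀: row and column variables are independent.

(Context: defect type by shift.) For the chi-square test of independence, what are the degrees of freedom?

degrees of freedom = 4

df = (r−1)(c−1) = (3−1)·(3−1) = 4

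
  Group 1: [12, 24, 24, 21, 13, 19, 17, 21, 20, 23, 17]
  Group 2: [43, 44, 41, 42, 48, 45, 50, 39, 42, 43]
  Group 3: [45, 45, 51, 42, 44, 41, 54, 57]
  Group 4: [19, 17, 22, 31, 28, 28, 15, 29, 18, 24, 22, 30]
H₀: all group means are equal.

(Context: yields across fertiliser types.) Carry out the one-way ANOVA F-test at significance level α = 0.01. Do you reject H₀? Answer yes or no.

Group means [19.18, 43.70, 47.38, 23.58], grand mean 31.951
SSB = Σnᵢ(x̄ᵢ−x̄)² = 5917.374; SSW = ΣΣ(x−x̄ᵢ)² = 844.528
MSB = 5917.374/3 = 1972.4581; MSW = 844.528/37 = 22.8251
F = MSB/MSW = 86.4163
df = (3, 37)
p-value (upper-tail) = 0.00000
At α=0.01: p < α → reject H₀

reject H₀: yes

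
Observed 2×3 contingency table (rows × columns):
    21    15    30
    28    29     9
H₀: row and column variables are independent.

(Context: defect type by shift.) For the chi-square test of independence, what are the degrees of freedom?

df = (r−1)(c−1) = (2−1)·(3−1) = 2

degrees of freedom = 2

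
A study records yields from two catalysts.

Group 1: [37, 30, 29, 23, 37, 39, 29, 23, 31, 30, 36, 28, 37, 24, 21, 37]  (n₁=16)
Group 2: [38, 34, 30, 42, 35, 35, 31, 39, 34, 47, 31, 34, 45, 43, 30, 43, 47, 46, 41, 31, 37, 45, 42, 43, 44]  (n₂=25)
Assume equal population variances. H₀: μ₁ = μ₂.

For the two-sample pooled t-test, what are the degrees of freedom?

degrees of freedom = 39

df = n₁ + n₂ − 2 = 16 + 25 − 2 = 39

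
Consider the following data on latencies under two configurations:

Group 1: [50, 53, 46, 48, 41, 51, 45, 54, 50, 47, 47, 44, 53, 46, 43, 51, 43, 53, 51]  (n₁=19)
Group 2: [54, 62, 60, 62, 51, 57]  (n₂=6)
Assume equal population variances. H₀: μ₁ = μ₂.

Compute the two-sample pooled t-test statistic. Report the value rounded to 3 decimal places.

x̄₁=48.211, s₁=3.938, n₁=19
x̄₂=57.667, s₂=4.502, n₂=6
s_p² = [18·3.938² + 5·4.502²]/23 = 16.5431
SE = √(s_p²·(1/19+1/6)) = 1.9047
t = (48.211−57.667)/1.9047 = -4.9646
df = 23

test statistic = -4.965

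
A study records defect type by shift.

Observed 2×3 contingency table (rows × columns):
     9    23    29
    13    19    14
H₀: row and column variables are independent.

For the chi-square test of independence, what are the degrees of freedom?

degrees of freedom = 2

df = (r−1)(c−1) = (2−1)·(3−1) = 2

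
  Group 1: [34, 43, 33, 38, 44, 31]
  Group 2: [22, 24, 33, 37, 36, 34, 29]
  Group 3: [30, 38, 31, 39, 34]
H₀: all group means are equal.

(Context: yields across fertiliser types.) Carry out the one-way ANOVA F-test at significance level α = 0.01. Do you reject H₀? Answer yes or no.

reject H₀: no

Group means [37.17, 30.71, 34.40], grand mean 33.889
SSB = Σnᵢ(x̄ᵢ−x̄)² = 136.316; SSW = ΣΣ(x−x̄ᵢ)² = 419.462
MSB = 136.316/2 = 68.1579; MSW = 419.462/15 = 27.9641
F = MSB/MSW = 2.4373
df = (2, 15)
p-value (upper-tail) = 0.12118
At α=0.01: p ≥ α → fail to reject H₀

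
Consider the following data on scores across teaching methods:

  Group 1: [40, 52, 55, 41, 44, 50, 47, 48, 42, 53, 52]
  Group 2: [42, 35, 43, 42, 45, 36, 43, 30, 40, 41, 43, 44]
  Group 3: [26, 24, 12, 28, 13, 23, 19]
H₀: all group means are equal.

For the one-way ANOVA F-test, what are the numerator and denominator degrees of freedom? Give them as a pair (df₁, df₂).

degrees of freedom = [2, 27]

k = 3 groups, N = 30 total
df = (k−1, N−k) = (3−1, 30−3) = (2, 27)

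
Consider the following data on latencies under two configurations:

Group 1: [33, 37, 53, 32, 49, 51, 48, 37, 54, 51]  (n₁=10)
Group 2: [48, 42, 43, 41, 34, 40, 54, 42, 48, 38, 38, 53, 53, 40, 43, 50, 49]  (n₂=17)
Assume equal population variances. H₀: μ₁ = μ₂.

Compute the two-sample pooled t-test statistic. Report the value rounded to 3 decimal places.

x̄₁=44.500, s₁=8.695, n₁=10
x̄₂=44.471, s₂=5.991, n₂=17
s_p² = [9·8.695² + 16·5.991²]/25 = 50.1894
SE = √(s_p²·(1/10+1/17)) = 2.8233
t = (44.500−44.471)/2.8233 = 0.0104
df = 25

test statistic = 0.010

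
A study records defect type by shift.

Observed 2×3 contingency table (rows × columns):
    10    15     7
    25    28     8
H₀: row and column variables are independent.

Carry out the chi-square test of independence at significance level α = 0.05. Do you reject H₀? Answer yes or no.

Row totals [32, 61], col totals [35, 43, 15], n=93
χ² = (10−12.04)²/12.04 + (15−14.80)²/14.80 + (7−5.16)²/5.16 + (25−22.96)²/22.96 + (28−28.20)²/28.20 + (8−9.84)²/9.84 = 1.5314
df = 2
p-value (upper-tail) = 0.46502
At α=0.05: p ≥ α → fail to reject H₀

reject H₀: no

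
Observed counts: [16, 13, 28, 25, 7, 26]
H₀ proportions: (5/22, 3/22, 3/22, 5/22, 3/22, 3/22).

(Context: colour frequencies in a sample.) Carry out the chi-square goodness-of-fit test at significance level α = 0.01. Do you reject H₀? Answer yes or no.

reject H₀: yes

n = 115; E_i = n·p_i = [26.14, 15.68, 15.68, 26.14, 15.68, 15.68]
χ² = (16−26.14)²/26.14 + (13−15.68)²/15.68 + (28−15.68)²/15.68 + (25−26.14)²/26.14 + (7−15.68)²/15.68 + (26−15.68)²/15.68 = 25.7107
df = 5
p-value (upper-tail) = 0.00010
At α=0.01: p < α → reject H₀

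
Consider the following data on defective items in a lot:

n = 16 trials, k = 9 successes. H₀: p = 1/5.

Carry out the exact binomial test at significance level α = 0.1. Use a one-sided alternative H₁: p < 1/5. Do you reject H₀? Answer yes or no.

reject H₀: no

Exact binomial: n=16, k=9, p₀=1/5=0.2000
P(X≤9) from Σ C(n,i)·p₀^i·(1−p₀)^(n−i)
p-value (one-sided, H₁ less) = 0.99975
At α=0.1: p ≥ α → fail to reject H₀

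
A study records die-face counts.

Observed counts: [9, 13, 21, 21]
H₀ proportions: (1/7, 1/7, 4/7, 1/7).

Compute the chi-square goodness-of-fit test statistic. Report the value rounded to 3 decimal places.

n = 64; E_i = n·p_i = [9.14, 9.14, 36.57, 9.14]
χ² = (9−9.14)²/9.14 + (13−9.14)²/9.14 + (21−36.57)²/36.57 + (21−9.14)²/9.14 = 23.6367
df = 3

test statistic = 23.637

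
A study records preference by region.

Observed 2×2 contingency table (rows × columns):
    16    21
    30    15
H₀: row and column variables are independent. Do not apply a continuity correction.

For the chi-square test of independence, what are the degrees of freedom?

degrees of freedom = 1

df = (r−1)(c−1) = (2−1)·(2−1) = 1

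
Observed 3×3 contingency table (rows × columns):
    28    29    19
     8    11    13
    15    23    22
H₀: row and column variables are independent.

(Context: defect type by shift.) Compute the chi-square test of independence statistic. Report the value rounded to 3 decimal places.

test statistic = 4.330

Row totals [76, 32, 60], col totals [51, 63, 54], n=168
χ² = (28−23.07)²/23.07 + (29−28.50)²/28.50 + (19−24.43)²/24.43 + (8−9.71)²/9.71 + (11−12.00)²/12.00 + (13−10.29)²/10.29 + (15−18.21)²/18.21 + (23−22.50)²/22.50 + (22−19.29)²/19.29 = 4.3304
df = 4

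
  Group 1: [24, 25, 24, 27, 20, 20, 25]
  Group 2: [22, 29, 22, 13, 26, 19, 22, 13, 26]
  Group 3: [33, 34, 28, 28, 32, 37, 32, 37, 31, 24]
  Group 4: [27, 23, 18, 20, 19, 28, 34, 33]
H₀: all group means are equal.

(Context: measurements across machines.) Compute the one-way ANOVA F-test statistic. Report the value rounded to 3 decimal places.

test statistic = 7.771

Group means [23.57, 21.33, 31.60, 25.25], grand mean 25.735
SSB = Σnᵢ(x̄ᵢ−x̄)² = 553.003; SSW = ΣΣ(x−x̄ᵢ)² = 711.614
MSB = 553.003/3 = 184.3345; MSW = 711.614/30 = 23.7205
F = MSB/MSW = 7.7711
df = (3, 30)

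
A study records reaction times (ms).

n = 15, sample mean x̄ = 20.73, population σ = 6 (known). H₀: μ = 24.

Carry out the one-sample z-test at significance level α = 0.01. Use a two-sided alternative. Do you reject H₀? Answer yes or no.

SE = σ/√n = 6/√15 = 1.5492
z = (x̄−μ₀)/SE = (20.73−24)/1.5492 = -2.1108
p-value (two-sided) = 0.03479
At α=0.01: p ≥ α → fail to reject H₀

reject H₀: no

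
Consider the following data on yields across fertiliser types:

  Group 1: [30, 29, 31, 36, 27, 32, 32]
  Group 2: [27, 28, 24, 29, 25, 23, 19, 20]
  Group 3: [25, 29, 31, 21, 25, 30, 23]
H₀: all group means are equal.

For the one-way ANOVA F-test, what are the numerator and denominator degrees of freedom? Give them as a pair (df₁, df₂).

k = 3 groups, N = 22 total
df = (k−1, N−k) = (3−1, 22−3) = (2, 19)

degrees of freedom = [2, 19]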